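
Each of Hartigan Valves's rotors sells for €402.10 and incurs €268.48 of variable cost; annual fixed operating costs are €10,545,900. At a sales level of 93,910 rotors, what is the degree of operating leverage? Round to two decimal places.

6.27

Total contribution margin = 93,910 × €133.62 = €12,548,254.20.
Operating income = contribution − fixed costs = €12,548,254.20 − €10,545,900 = €2,002,354.20.
DOL = contribution ÷ EBIT = €12,548,254.20 ÷ €2,002,354.20 = 6.2668.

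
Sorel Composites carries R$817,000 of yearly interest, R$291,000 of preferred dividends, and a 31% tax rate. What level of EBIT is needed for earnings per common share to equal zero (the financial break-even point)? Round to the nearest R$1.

Preferred dividends are paid after tax, so their pre-tax equivalent is R$291,000 ÷ (1 − 0.31) = R$421,739.13.
Financial break-even EBIT = interest + D_p ÷ (1 − t) = R$817,000 + R$421,739.13 = R$1,238,739.13.

R$1,238,739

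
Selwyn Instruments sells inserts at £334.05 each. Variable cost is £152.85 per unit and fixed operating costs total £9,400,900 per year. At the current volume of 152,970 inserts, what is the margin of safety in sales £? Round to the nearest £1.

Contribution margin per unit = £334.05 − £152.85 = £181.20. Break-even units = £9,400,900 ÷ £181.20 = 51,881.35; break-even revenue = 51,881.35 × £334.05 = £17,330,963.82.
Current sales = 152,970 × £334.05 = £51,099,628.50.
Margin of safety = £51,099,628.50 − £17,330,963.82 = £33,768,665.

£33,768,665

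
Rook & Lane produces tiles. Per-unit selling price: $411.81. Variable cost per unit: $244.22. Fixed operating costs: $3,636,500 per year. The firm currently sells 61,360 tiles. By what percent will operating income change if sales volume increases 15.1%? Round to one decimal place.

+23.4%

Contribution at this volume is 61,360 × $167.59 = $10,283,322.40.
Operating income = contribution − fixed costs = $10,283,322.40 − $3,636,500 = $6,646,822.40.
DOL = contribution ÷ EBIT = $10,283,322.40 ÷ $6,646,822.40 = 1.5471.
%ΔEBIT = DOL × %ΔSales = 1.5471 × +15.1% = +23.4%.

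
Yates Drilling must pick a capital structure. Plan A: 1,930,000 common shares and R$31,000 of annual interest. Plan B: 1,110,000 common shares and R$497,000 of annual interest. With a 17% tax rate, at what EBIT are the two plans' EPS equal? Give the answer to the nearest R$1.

R$1,127,805

At indifference, (EBIT − 31,000)(1 − t)/1,930,000 = (EBIT − 497,000)(1 − t)/1,110,000.
Cancelling (1 − t) and cross-multiplying: 1,110,000·(EBIT − 31,000) = 1,930,000·(EBIT − 497,000).
Solving, EBIT = (497,000·1,930,000 − 31,000·1,110,000) / (1,930,000 − 1,110,000) = 924,800,000,000 / 820,000 = 1,127,804.88.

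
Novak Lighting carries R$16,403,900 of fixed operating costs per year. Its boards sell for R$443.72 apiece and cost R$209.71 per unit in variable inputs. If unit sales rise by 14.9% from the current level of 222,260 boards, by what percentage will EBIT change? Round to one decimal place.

Total contribution margin = 222,260 × R$234.01 = R$52,011,062.60.
Operating income = contribution − fixed costs = R$52,011,062.60 − R$16,403,900 = R$35,607,162.60.
Degree of operating leverage = R$52,011,062.60 / R$35,607,162.60 = 1.4607.
Operating income changes by 1.4607 × +14.9% = +21.8%.

+21.8%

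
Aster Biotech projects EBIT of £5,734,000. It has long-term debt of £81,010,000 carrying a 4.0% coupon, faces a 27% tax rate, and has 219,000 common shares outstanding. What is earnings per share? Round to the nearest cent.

£8.31

Interest = £3,240,400.00, so EBT = £5,734,000 − £3,240,400.00 = £2,493,600.00.
After tax at 27%: net income = £2,493,600.00 × 0.73 = £1,820,328.00.
EPS = £1,820,328.00 ÷ 219,000 = £8.31.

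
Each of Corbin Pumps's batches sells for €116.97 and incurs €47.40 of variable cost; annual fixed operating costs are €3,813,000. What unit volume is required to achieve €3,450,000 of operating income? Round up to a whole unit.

Unit CM = price − variable cost = €116.97 − €47.40 = €69.57.
Units = (FC + target) / CM = (€3,813,000 + €3,450,000) / €69.57 = 104,398.45, so 104,399 batches.

104,399 batches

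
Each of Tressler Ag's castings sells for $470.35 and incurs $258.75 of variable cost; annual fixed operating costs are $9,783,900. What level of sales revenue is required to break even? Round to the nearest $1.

CM per unit = $470.35 − $258.75 = $211.60; CM ratio = $211.60 / $470.35 = 0.4499.
Break-even sales = FC ÷ CM ratio = $9,783,900 × $470.35 / $211.60 = $21,747,908.

$21,747,908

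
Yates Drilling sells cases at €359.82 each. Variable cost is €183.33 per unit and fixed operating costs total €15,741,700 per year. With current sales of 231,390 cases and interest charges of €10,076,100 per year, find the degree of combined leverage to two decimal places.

At 231,390 units, contribution = 231,390 × €176.49 = €40,838,021.10.
Operating income = contribution − fixed costs = €40,838,021.10 − €15,741,700 = €25,096,321.10. Interest = €10,076,100.00, so EBIT − I = €15,020,221.10.
DCL = contribution ÷ (EBIT − I) = €40,838,021.10 ÷ €15,020,221.10 = 2.7189.

2.72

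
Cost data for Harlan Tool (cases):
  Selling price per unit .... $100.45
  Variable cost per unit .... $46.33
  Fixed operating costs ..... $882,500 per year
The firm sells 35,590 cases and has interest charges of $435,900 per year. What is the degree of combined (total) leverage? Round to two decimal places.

Total contribution margin = 35,590 × $54.12 = $1,926,130.80.
Subtracting fixed costs: EBIT = $1,926,130.80 − $882,500 = $1,043,630.80. Interest = $435,900.00, so EBIT − I = $607,730.80.
DCL = contribution ÷ (EBIT − I) = $1,926,130.80 ÷ $607,730.80 = 3.1694.

3.17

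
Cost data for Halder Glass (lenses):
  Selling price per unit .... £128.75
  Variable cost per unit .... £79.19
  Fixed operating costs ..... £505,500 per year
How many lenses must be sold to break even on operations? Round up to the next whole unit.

10,200 lenses

Contribution margin per unit = £128.75 − £79.19 = £49.56.
Units to break even: £505,500 ÷ £49.56 = 10,199.76, rounded up to 10,200.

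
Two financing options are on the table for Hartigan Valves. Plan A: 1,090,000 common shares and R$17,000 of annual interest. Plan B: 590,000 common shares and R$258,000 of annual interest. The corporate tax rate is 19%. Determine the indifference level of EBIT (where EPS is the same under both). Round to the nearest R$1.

At indifference, (EBIT − 17,000)(1 − t)/1,090,000 = (EBIT − 258,000)(1 − t)/590,000.
The (1 − t) factor cancels: (EBIT − 17,000) × 590,000 = (EBIT − 258,000) × 1,090,000.
EBIT × (1,090,000 − 590,000) = 258,000 × 1,090,000 − 17,000 × 590,000 = 271,190,000,000, so EBIT = 271,190,000,000 ÷ 500,000 = 542,380.00.

R$542,380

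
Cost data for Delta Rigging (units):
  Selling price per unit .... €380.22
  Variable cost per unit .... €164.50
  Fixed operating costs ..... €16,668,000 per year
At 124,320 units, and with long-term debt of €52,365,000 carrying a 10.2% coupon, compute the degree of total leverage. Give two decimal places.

At 124,320 units, contribution = 124,320 × €215.72 = €26,818,310.40.
Operating income = contribution − fixed costs = €26,818,310.40 − €16,668,000 = €10,150,310.40. Interest = €5,341,230.00.
DOL = €26,818,310.40 ÷ €10,150,310.40 = 2.6421; DFL = €10,150,310.40 ÷ €4,809,080.40 = 2.1107.
DCL = DOL × DFL = 2.6421 × 2.1107 = 5.5767.

5.58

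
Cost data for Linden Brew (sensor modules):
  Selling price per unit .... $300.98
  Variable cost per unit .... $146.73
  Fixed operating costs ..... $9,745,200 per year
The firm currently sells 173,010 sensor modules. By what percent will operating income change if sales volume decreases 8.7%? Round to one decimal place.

-13.7%

Contribution at this volume is 173,010 × $154.25 = $26,686,792.50.
EBIT = $26,686,792.50 − $9,745,200 = $16,941,592.50.
DOL = contribution ÷ EBIT = $26,686,792.50 ÷ $16,941,592.50 = 1.5752.
So EBIT moves 1.5752 × (-8.7%) = -13.7%.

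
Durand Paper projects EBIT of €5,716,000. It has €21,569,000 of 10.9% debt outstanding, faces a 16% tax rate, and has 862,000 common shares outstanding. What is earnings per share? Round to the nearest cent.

€3.28

Interest = €2,351,021.00, so EBT = €5,716,000 − €2,351,021.00 = €3,364,979.00.
After tax at 16%: net income = €3,364,979.00 × 0.84 = €2,826,582.36.
EPS = €2,826,582.36 ÷ 862,000 = €3.28.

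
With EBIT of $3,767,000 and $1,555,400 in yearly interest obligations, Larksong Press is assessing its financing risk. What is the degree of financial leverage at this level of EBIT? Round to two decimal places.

Interest = $1,555,400.00.
DFL = EBIT ÷ (EBIT − I) = $3,767,000 ÷ ($3,767,000 − $1,555,400.00) = $3,767,000 ÷ $2,211,600.00 = 1.7033.

1.70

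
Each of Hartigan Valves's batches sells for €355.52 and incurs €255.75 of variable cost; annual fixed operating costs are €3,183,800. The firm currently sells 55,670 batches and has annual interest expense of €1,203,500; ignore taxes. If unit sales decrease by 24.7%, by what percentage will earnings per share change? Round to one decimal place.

-117.6%

At 55,670 units, contribution = 55,670 × €99.77 = €5,554,195.90.
Operating income = contribution − fixed costs = €5,554,195.90 − €3,183,800 = €2,370,395.90.
After interest of €1,203,500.00, pre-tax earnings = €1,166,895.90.
DCL = total CM / (EBIT − I) = €5,554,195.90 / €1,166,895.90 = 4.7598.
%ΔEPS = DCL × %ΔSales = 4.7598 × -24.7% = -117.6%.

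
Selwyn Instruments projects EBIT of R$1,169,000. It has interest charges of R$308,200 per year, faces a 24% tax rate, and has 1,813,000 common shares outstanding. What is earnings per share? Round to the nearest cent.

R$0.36

Pre-tax income = R$1,169,000 − R$308,200.00 = R$860,800.00.
After tax at 24%: net income = R$860,800.00 × 0.76 = R$654,208.00.
Per share: R$654,208.00 / 1,813,000 shares = R$0.36.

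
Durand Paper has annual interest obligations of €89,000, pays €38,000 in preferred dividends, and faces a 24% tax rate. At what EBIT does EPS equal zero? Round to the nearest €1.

Grossing the preferred dividend up to pre-tax terms: €38,000 / (1 − 0.24) = €50,000.00.
Financial break-even EBIT = interest + D_p ÷ (1 − t) = €89,000 + €50,000.00 = €139,000.00.

€139,000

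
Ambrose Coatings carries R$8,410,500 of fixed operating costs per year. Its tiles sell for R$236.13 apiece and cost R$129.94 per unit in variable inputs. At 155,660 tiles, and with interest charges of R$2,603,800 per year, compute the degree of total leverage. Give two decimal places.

Contribution at this volume is 155,660 × R$106.19 = R$16,529,535.40.
Operating income = contribution − fixed costs = R$16,529,535.40 − R$8,410,500 = R$8,119,035.40. Interest = R$2,603,800.00.
DOL = R$16,529,535.40 ÷ R$8,119,035.40 = 2.0359; DFL = R$8,119,035.40 ÷ R$5,515,235.40 = 1.4721.
Combined leverage = 2.0359 × 1.4721 = 2.9970.

3.00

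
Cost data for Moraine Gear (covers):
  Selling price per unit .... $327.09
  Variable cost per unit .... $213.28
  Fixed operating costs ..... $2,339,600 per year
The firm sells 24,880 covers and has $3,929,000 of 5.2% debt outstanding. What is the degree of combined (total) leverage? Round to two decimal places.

9.84

Contribution at this volume is 24,880 × $113.81 = $2,831,592.80.
Operating income = contribution − fixed costs = $2,831,592.80 − $2,339,600 = $491,992.80. Interest = $204,308.00, so EBIT − I = $287,684.80.
Degree of total leverage = total CM / (EBIT − interest) = $2,831,592.80 / $287,684.80 = 9.8427.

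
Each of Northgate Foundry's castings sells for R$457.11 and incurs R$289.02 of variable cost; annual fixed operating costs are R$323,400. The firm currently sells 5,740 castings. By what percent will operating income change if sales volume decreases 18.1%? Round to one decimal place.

-27.2%

Total contribution margin = 5,740 × R$168.09 = R$964,836.60.
EBIT = R$964,836.60 − R$323,400 = R$641,436.60.
Degree of operating leverage = R$964,836.60 / R$641,436.60 = 1.5042.
%ΔEBIT = DOL × %ΔSales = 1.5042 × -18.1% = -27.2%.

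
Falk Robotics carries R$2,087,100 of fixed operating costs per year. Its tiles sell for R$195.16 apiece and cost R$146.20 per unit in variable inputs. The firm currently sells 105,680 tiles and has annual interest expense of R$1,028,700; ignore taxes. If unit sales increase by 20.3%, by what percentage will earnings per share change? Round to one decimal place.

+51.0%

Contribution at this volume is 105,680 × R$48.96 = R$5,174,092.80.
Operating income = contribution − fixed costs = R$5,174,092.80 − R$2,087,100 = R$3,086,992.80.
Interest = R$1,028,700.00, so EBIT − I = R$2,058,292.80.
DCL = total CM / (EBIT − I) = R$5,174,092.80 / R$2,058,292.80 = 2.5138.
%ΔEPS = DCL × %ΔSales = 2.5138 × +20.3% = +51.0%.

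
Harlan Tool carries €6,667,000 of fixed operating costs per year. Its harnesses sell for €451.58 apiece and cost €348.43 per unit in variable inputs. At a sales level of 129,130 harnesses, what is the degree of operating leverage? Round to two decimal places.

2.00

Contribution at this volume is 129,130 × €103.15 = €13,319,759.50.
Subtracting fixed costs: EBIT = €13,319,759.50 − €6,667,000 = €6,652,759.50.
So DOL = total CM / EBIT = €13,319,759.50 / €6,652,759.50 = 2.0021.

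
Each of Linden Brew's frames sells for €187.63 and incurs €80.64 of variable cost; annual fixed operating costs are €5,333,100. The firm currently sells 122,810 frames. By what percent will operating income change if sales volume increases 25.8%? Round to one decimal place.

+43.4%

Total contribution margin = 122,810 × €106.99 = €13,139,441.90.
EBIT = €13,139,441.90 − €5,333,100 = €7,806,341.90.
So DOL = total CM / EBIT = €13,139,441.90 / €7,806,341.90 = 1.6832.
So EBIT moves 1.6832 × (+25.8%) = +43.4%.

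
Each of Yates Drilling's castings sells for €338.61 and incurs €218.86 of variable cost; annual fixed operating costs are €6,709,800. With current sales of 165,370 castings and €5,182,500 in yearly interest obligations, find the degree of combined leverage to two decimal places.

Total contribution margin = 165,370 × €119.75 = €19,803,057.50.
Subtracting fixed costs: EBIT = €19,803,057.50 − €6,709,800 = €13,093,257.50. Interest = €5,182,500.00.
DOL = €19,803,057.50 ÷ €13,093,257.50 = 1.5125; DFL = €13,093,257.50 ÷ €7,910,757.50 = 1.6551.
DCL = DOL × DFL = 1.5125 × 1.6551 = 2.5033.

2.50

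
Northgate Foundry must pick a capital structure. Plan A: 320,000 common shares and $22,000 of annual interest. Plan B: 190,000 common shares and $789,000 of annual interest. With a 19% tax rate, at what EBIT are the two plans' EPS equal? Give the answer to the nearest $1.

$1,910,000

Set EPS_A = EPS_B: (EBIT − $22,000)(1 − 0.19) ÷ 320,000 = (EBIT − $789,000)(1 − 0.19) ÷ 190,000.
The (1 − t) factor cancels: (EBIT − 22,000) × 190,000 = (EBIT − 789,000) × 320,000.
Solving, EBIT = (789,000·320,000 − 22,000·190,000) / (320,000 − 190,000) = 248,300,000,000 / 130,000 = 1,910,000.00.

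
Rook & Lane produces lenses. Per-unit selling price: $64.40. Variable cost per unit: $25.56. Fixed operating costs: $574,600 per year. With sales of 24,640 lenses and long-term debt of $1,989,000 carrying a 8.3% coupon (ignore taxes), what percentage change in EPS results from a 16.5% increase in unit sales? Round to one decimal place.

At 24,640 units, contribution = 24,640 × $38.84 = $957,017.60.
Operating income = contribution − fixed costs = $957,017.60 − $574,600 = $382,417.60.
After interest of $165,087.00, pre-tax earnings = $217,330.60.
Degree of combined leverage = contribution ÷ (EBIT − I) = $957,017.60 ÷ $217,330.60 = 4.4035.
%ΔEPS = DCL × %ΔSales = 4.4035 × +16.5% = +72.7%.

+72.7%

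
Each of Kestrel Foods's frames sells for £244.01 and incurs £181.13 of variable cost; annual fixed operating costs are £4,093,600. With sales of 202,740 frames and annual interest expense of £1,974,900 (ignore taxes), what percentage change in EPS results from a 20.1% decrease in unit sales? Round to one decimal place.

-38.4%

At 202,740 units, contribution = 202,740 × £62.88 = £12,748,291.20.
Operating income = contribution − fixed costs = £12,748,291.20 − £4,093,600 = £8,654,691.20.
After interest of £1,974,900.00, pre-tax earnings = £6,679,791.20.
DCL = total CM / (EBIT − I) = £12,748,291.20 / £6,679,791.20 = 1.9085.
EPS therefore changes by 1.9085 × (-20.1%) = -38.4%.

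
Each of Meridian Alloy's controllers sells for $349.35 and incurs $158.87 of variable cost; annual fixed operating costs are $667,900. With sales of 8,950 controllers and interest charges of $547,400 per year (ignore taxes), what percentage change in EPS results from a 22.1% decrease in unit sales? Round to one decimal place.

-77.0%

At 8,950 units, contribution = 8,950 × $190.48 = $1,704,796.00.
EBIT = $1,704,796.00 − $667,900 = $1,036,896.00.
Interest = $547,400.00, so EBIT − I = $489,496.00.
DCL = total CM / (EBIT − I) = $1,704,796.00 / $489,496.00 = 3.4828.
%ΔEPS = DCL × %ΔSales = 3.4828 × -22.1% = -77.0%.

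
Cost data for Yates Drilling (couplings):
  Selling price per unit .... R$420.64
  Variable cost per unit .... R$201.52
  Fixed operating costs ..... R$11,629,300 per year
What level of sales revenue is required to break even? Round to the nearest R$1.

R$22,324,520

CM per unit = R$420.64 − R$201.52 = R$219.12; CM ratio = R$219.12 / R$420.64 = 0.5209.
Break-even sales = FC ÷ CM ratio = R$11,629,300 × R$420.64 / R$219.12 = R$22,324,520.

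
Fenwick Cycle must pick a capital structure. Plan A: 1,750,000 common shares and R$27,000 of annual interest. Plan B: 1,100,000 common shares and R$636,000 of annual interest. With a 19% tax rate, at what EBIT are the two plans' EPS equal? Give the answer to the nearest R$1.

R$1,666,615

At indifference, (EBIT − 27,000)(1 − t)/1,750,000 = (EBIT − 636,000)(1 − t)/1,100,000.
The (1 − t) factor cancels: (EBIT − 27,000) × 1,100,000 = (EBIT − 636,000) × 1,750,000.
Solving, EBIT = (636,000·1,750,000 − 27,000·1,100,000) / (1,750,000 − 1,100,000) = 1,083,300,000,000 / 650,000 = 1,666,615.38.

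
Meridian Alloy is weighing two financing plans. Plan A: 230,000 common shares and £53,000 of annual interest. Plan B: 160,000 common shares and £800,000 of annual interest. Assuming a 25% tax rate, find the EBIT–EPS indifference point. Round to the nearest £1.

At indifference, (EBIT − 53,000)(1 − t)/230,000 = (EBIT − 800,000)(1 − t)/160,000.
The (1 − t) factor cancels: (EBIT − 53,000) × 160,000 = (EBIT − 800,000) × 230,000.
EBIT × (230,000 − 160,000) = 800,000 × 230,000 − 53,000 × 160,000 = 175,520,000,000, so EBIT = 175,520,000,000 ÷ 70,000 = 2,507,428.57.

£2,507,429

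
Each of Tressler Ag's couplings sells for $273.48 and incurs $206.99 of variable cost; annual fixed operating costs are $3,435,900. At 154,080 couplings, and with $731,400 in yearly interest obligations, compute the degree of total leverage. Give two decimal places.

Total contribution margin = 154,080 × $66.49 = $10,244,779.20.
Operating income = contribution − fixed costs = $10,244,779.20 − $3,435,900 = $6,808,879.20. Interest = $731,400.00.
DOL = $10,244,779.20 ÷ $6,808,879.20 = 1.5046; DFL = $6,808,879.20 ÷ $6,077,479.20 = 1.1203.
DCL = DOL × DFL = 1.5046 × 1.1203 = 1.6856.

1.69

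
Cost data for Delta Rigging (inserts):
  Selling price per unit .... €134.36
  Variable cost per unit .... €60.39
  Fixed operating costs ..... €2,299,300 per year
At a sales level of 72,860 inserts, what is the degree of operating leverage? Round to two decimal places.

Contribution at this volume is 72,860 × €73.97 = €5,389,454.20.
Operating income = contribution − fixed costs = €5,389,454.20 − €2,299,300 = €3,090,154.20.
Degree of operating leverage = €5,389,454.20 / €3,090,154.20 = 1.7441.

1.74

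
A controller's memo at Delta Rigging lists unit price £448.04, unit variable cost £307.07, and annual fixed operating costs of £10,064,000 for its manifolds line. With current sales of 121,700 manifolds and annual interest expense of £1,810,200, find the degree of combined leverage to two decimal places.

At 121,700 units, contribution = 121,700 × £140.97 = £17,156,049.00.
Subtracting fixed costs: EBIT = £17,156,049.00 − £10,064,000 = £7,092,049.00. Interest = £1,810,200.00, so EBIT − I = £5,281,849.00.
Degree of total leverage = total CM / (EBIT − interest) = £17,156,049.00 / £5,281,849.00 = 3.2481.

3.25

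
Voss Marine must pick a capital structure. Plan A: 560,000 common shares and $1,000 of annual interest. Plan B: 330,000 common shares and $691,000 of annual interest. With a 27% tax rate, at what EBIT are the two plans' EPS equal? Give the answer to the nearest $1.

$1,681,000

Set EPS_A = EPS_B: (EBIT − $1,000)(1 − 0.27) ÷ 560,000 = (EBIT − $691,000)(1 − 0.27) ÷ 330,000.
The (1 − t) factor cancels: (EBIT − 1,000) × 330,000 = (EBIT − 691,000) × 560,000.
Solving, EBIT = (691,000·560,000 − 1,000·330,000) / (560,000 − 330,000) = 386,630,000,000 / 230,000 = 1,681,000.00.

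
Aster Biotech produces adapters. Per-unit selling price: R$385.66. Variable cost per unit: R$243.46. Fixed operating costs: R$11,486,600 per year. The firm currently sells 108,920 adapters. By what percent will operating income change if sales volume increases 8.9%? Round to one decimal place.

+34.4%

Total contribution margin = 108,920 × R$142.20 = R$15,488,424.00.
Operating income = contribution − fixed costs = R$15,488,424.00 − R$11,486,600 = R$4,001,824.00.
Degree of operating leverage = R$15,488,424.00 / R$4,001,824.00 = 3.8703.
%ΔEBIT = DOL × %ΔSales = 3.8703 × +8.9% = +34.4%.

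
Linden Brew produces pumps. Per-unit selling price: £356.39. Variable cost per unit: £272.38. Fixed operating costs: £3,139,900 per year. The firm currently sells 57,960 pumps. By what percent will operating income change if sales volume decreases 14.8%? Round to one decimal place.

At 57,960 units, contribution = 57,960 × £84.01 = £4,869,219.60.
Subtracting fixed costs: EBIT = £4,869,219.60 − £3,139,900 = £1,729,319.60.
So DOL = total CM / EBIT = £4,869,219.60 / £1,729,319.60 = 2.8157.
So EBIT moves 2.8157 × (-14.8%) = -41.7%.

-41.7%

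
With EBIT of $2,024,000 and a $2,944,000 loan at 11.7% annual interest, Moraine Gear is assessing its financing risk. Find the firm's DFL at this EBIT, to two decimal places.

1.21

Interest = $344,448.00.
Degree of financial leverage = EBIT / (EBIT − interest) = $2,024,000 / $1,679,552.00 = 1.2051.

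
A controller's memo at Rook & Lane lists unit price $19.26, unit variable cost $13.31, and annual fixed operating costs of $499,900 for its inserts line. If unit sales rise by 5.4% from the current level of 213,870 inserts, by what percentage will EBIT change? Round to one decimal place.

+8.9%

Total contribution margin = 213,870 × $5.95 = $1,272,526.50.
Subtracting fixed costs: EBIT = $1,272,526.50 − $499,900 = $772,626.50.
DOL = contribution ÷ EBIT = $1,272,526.50 ÷ $772,626.50 = 1.6470.
%ΔEBIT = DOL × %ΔSales = 1.6470 × +5.4% = +8.9%.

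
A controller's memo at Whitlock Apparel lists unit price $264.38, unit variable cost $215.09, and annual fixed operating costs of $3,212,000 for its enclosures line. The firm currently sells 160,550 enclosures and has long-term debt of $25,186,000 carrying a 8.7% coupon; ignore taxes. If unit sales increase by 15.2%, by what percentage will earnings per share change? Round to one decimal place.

Contribution at this volume is 160,550 × $49.29 = $7,913,509.50.
EBIT = $7,913,509.50 − $3,212,000 = $4,701,509.50.
After interest of $2,191,182.00, pre-tax earnings = $2,510,327.50.
Degree of combined leverage = contribution ÷ (EBIT − I) = $7,913,509.50 ÷ $2,510,327.50 = 3.1524.
EPS therefore changes by 3.1524 × (+15.2%) = +47.9%.

+47.9%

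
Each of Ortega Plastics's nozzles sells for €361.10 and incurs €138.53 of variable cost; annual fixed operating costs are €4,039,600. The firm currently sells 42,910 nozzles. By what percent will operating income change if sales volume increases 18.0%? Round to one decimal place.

+31.2%

At 42,910 units, contribution = 42,910 × €222.57 = €9,550,478.70.
Subtracting fixed costs: EBIT = €9,550,478.70 − €4,039,600 = €5,510,878.70.
DOL = contribution ÷ EBIT = €9,550,478.70 ÷ €5,510,878.70 = 1.7330.
Operating income changes by 1.7330 × +18.0% = +31.2%.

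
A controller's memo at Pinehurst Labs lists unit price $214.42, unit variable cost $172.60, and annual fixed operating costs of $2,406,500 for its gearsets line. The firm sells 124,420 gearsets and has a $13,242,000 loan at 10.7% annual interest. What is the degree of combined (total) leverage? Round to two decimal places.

3.77

Total contribution margin = 124,420 × $41.82 = $5,203,244.40.
EBIT = $5,203,244.40 − $2,406,500 = $2,796,744.40. Interest = $1,416,894.00, so EBIT − I = $1,379,850.40.
DCL = contribution ÷ (EBIT − I) = $5,203,244.40 ÷ $1,379,850.40 = 3.7709.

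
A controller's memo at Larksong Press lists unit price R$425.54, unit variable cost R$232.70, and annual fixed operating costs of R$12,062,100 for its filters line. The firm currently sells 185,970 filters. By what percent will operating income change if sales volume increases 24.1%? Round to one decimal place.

+36.3%

Contribution at this volume is 185,970 × R$192.84 = R$35,862,454.80.
EBIT = R$35,862,454.80 − R$12,062,100 = R$23,800,354.80.
Degree of operating leverage = R$35,862,454.80 / R$23,800,354.80 = 1.5068.
Operating income changes by 1.5068 × +24.1% = +36.3%.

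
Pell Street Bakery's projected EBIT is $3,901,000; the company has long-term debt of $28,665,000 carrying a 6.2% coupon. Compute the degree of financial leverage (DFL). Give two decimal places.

1.84

Annual interest charges come to $1,777,230.00.
Degree of financial leverage = EBIT / (EBIT − interest) = $3,901,000 / $2,123,770.00 = 1.8368.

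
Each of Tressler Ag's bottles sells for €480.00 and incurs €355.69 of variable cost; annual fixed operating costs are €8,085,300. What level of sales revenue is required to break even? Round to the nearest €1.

€31,219,886

CM per unit = €480.00 − €355.69 = €124.31; CM ratio = €124.31 / €480.00 = 0.2590.
Break-even revenue = fixed costs × price ÷ CM = €8,085,300 × €480.00 ÷ €124.31 = €31,219,886.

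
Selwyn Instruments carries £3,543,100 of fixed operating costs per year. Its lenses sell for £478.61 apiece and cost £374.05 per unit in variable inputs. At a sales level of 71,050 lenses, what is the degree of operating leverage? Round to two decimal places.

Total contribution margin = 71,050 × £104.56 = £7,428,988.00.
EBIT = £7,428,988.00 − £3,543,100 = £3,885,888.00.
DOL = contribution ÷ EBIT = £7,428,988.00 ÷ £3,885,888.00 = 1.9118.

1.91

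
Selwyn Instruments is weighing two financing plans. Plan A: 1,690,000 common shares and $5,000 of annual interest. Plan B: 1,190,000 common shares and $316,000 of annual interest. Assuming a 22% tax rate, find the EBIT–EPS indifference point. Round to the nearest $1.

At indifference, (EBIT − 5,000)(1 − t)/1,690,000 = (EBIT − 316,000)(1 − t)/1,190,000.
The (1 − t) factor cancels: (EBIT − 5,000) × 1,190,000 = (EBIT − 316,000) × 1,690,000.
EBIT × (1,690,000 − 1,190,000) = 316,000 × 1,690,000 − 5,000 × 1,190,000 = 528,090,000,000, so EBIT = 528,090,000,000 ÷ 500,000 = 1,056,180.00.

$1,056,180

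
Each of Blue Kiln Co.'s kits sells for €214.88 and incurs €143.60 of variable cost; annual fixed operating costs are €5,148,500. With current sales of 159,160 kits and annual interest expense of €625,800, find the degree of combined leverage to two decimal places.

2.04

Contribution at this volume is 159,160 × €71.28 = €11,344,924.80.
Subtracting fixed costs: EBIT = €11,344,924.80 − €5,148,500 = €6,196,424.80. Interest = €625,800.00, so EBIT − I = €5,570,624.80.
Degree of total leverage = total CM / (EBIT − interest) = €11,344,924.80 / €5,570,624.80 = 2.0366.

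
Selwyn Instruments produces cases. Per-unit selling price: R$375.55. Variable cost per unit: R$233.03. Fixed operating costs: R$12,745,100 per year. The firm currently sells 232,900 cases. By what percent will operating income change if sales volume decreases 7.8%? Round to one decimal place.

-12.7%

Total contribution margin = 232,900 × R$142.52 = R$33,192,908.00.
EBIT = R$33,192,908.00 − R$12,745,100 = R$20,447,808.00.
So DOL = total CM / EBIT = R$33,192,908.00 / R$20,447,808.00 = 1.6233.
Operating income changes by 1.6233 × -7.8% = -12.7%.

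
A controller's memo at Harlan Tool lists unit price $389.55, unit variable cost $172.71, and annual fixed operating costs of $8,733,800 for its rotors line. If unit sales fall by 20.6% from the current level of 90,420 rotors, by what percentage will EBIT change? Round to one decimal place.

-37.1%

At 90,420 units, contribution = 90,420 × $216.84 = $19,606,672.80.
Operating income = contribution − fixed costs = $19,606,672.80 − $8,733,800 = $10,872,872.80.
So DOL = total CM / EBIT = $19,606,672.80 / $10,872,872.80 = 1.8033.
So EBIT moves 1.8033 × (-20.6%) = -37.1%.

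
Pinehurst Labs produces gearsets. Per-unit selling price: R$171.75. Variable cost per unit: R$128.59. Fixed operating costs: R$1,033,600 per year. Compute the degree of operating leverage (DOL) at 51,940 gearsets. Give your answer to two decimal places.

Contribution at this volume is 51,940 × R$43.16 = R$2,241,730.40.
EBIT = R$2,241,730.40 − R$1,033,600 = R$1,208,130.40.
So DOL = total CM / EBIT = R$2,241,730.40 / R$1,208,130.40 = 1.8555.

1.86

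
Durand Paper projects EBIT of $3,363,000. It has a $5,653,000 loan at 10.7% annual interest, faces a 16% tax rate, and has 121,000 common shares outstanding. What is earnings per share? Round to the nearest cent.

$19.15

Interest = $604,871.00, so EBT = $3,363,000 − $604,871.00 = $2,758,129.00.
Net income = $2,758,129.00 × (1 − 0.16) = $2,316,828.36.
EPS = $2,316,828.36 ÷ 121,000 = $19.15.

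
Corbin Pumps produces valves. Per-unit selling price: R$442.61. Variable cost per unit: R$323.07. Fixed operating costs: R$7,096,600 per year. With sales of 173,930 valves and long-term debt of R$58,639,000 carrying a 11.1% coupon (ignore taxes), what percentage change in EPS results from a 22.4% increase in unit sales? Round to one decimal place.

+64.8%

Contribution at this volume is 173,930 × R$119.54 = R$20,791,592.20.
EBIT = R$20,791,592.20 − R$7,096,600 = R$13,694,992.20.
After interest of R$6,508,929.00, pre-tax earnings = R$7,186,063.20.
Degree of combined leverage = contribution ÷ (EBIT − I) = R$20,791,592.20 ÷ R$7,186,063.20 = 2.8933.
%ΔEPS = DCL × %ΔSales = 2.8933 × +22.4% = +64.8%.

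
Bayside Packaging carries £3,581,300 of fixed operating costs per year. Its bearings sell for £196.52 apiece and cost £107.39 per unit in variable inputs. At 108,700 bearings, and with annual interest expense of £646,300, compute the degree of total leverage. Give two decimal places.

Contribution at this volume is 108,700 × £89.13 = £9,688,431.00.
Operating income = contribution − fixed costs = £9,688,431.00 − £3,581,300 = £6,107,131.00. Interest = £646,300.00, so EBIT − I = £5,460,831.00.
DCL = contribution ÷ (EBIT − I) = £9,688,431.00 ÷ £5,460,831.00 = 1.7742.

1.77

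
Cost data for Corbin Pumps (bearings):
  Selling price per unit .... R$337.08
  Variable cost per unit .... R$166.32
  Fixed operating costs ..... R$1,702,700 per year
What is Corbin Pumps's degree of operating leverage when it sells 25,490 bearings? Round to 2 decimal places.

1.64

At 25,490 units, contribution = 25,490 × R$170.76 = R$4,352,672.40.
Subtracting fixed costs: EBIT = R$4,352,672.40 − R$1,702,700 = R$2,649,972.40.
DOL = contribution ÷ EBIT = R$4,352,672.40 ÷ R$2,649,972.40 = 1.6425.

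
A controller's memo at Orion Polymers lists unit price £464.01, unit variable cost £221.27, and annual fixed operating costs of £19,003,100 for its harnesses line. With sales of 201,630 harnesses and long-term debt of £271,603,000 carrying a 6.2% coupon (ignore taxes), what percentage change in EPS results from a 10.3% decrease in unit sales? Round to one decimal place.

At 201,630 units, contribution = 201,630 × £242.74 = £48,943,666.20.
Subtracting fixed costs: EBIT = £48,943,666.20 − £19,003,100 = £29,940,566.20.
After interest of £16,839,386.00, pre-tax earnings = £13,101,180.20.
DCL = total CM / (EBIT − I) = £48,943,666.20 / £13,101,180.20 = 3.7358.
EPS therefore changes by 3.7358 × (-10.3%) = -38.5%.

-38.5%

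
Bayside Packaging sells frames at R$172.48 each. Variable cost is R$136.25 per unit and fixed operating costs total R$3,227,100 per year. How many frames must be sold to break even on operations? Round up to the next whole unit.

89,073 frames

Contribution margin per unit = R$172.48 − R$136.25 = R$36.23.
Break-even volume = fixed costs ÷ CM per unit = R$3,227,100 ÷ R$36.23 = 89,072.59, so 89,073 frames.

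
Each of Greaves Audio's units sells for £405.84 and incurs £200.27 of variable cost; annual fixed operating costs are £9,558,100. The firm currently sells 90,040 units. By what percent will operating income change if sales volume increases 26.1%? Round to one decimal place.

Total contribution margin = 90,040 × £205.57 = £18,509,522.80.
Operating income = contribution − fixed costs = £18,509,522.80 − £9,558,100 = £8,951,422.80.
DOL = contribution ÷ EBIT = £18,509,522.80 ÷ £8,951,422.80 = 2.0678.
Operating income changes by 2.0678 × +26.1% = +54.0%.

+54.0%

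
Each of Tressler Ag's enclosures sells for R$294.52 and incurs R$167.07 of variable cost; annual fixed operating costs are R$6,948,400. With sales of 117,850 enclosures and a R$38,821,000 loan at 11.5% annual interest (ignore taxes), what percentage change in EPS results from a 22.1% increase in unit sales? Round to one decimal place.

+92.0%

Contribution at this volume is 117,850 × R$127.45 = R$15,019,982.50.
Subtracting fixed costs: EBIT = R$15,019,982.50 − R$6,948,400 = R$8,071,582.50.
After interest of R$4,464,415.00, pre-tax earnings = R$3,607,167.50.
DCL = total CM / (EBIT − I) = R$15,019,982.50 / R$3,607,167.50 = 4.1639.
%ΔEPS = DCL × %ΔSales = 4.1639 × +22.1% = +92.0%.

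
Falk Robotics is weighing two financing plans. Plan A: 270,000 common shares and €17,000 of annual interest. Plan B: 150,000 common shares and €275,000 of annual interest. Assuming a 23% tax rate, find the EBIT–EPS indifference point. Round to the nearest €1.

€597,500

At indifference, (EBIT − 17,000)(1 − t)/270,000 = (EBIT − 275,000)(1 − t)/150,000.
The (1 − t) factor cancels: (EBIT − 17,000) × 150,000 = (EBIT − 275,000) × 270,000.
EBIT × (270,000 − 150,000) = 275,000 × 270,000 − 17,000 × 150,000 = 71,700,000,000, so EBIT = 71,700,000,000 ÷ 120,000 = 597,500.00.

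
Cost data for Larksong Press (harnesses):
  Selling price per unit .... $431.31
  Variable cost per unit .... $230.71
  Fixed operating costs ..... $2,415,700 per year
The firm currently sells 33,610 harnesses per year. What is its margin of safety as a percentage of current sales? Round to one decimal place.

64.2%

Unit CM = price − variable cost = $431.31 − $230.71 = $200.60. Break-even units = $2,415,700 ÷ $200.60 = 12,042.37; break-even revenue = 12,042.37 × $431.31 = $5,193,995.85.
Actual sales revenue = 33,610 × $431.31 = $14,496,329.10.
Margin of safety = ($14,496,329.10 − $5,193,995.85) ÷ $14,496,329.10 = 64.2%.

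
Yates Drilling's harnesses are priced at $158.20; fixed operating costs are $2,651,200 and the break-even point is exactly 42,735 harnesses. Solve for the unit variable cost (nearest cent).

Contribution per unit must be FC / Q = $2,651,200 / 42,735 = $62.0381.
Variable cost per unit = $158.20 − $62.0381 = $96.16.

$96.16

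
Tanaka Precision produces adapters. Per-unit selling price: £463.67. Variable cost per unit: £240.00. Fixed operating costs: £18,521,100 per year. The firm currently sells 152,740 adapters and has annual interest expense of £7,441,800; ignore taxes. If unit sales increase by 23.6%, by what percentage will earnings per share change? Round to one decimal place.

Total contribution margin = 152,740 × £223.67 = £34,163,355.80.
Operating income = contribution − fixed costs = £34,163,355.80 − £18,521,100 = £15,642,255.80.
Interest = £7,441,800.00, so EBIT − I = £8,200,455.80.
Degree of combined leverage = contribution ÷ (EBIT − I) = £34,163,355.80 ÷ £8,200,455.80 = 4.1660.
EPS therefore changes by 4.1660 × (+23.6%) = +98.3%.

+98.3%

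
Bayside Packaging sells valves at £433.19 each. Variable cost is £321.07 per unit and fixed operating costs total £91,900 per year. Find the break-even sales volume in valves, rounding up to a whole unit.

820 valves

Unit CM = price − variable cost = £433.19 − £321.07 = £112.12.
Break-even Q = £91,900 / £112.12 = 819.66 → 820 valves.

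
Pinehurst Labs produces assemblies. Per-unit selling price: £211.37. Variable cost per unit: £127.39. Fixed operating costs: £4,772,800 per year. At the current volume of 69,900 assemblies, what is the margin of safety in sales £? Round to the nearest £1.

Each unit contributes £211.37 − £127.39 = £83.98. Break-even units = £4,772,800 ÷ £83.98 = 56,832.58; break-even revenue = 56,832.58 × £211.37 = £12,012,702.26.
Actual sales revenue = 69,900 × £211.37 = £14,774,763.00.
Margin of safety = £14,774,763.00 − £12,012,702.26 = £2,762,061.

£2,762,061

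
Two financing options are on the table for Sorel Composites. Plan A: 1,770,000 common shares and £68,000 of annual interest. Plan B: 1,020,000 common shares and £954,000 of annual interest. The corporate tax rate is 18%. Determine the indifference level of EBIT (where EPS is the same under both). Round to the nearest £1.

At indifference, (EBIT − 68,000)(1 − t)/1,770,000 = (EBIT − 954,000)(1 − t)/1,020,000.
Cancelling (1 − t) and cross-multiplying: 1,020,000·(EBIT − 68,000) = 1,770,000·(EBIT − 954,000).
EBIT × (1,770,000 − 1,020,000) = 954,000 × 1,770,000 − 68,000 × 1,020,000 = 1,619,220,000,000, so EBIT = 1,619,220,000,000 ÷ 750,000 = 2,158,960.00.

£2,158,960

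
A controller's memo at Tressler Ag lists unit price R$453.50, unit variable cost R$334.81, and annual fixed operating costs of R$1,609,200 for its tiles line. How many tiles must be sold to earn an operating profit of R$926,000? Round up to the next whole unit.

21,360 tiles

Contribution margin per unit = R$453.50 − R$334.81 = R$118.69.
Required volume = (fixed costs + target profit) ÷ CM = (R$1,609,200 + R$926,000) ÷ R$118.69 = 21,359.84, so 21,360 tiles.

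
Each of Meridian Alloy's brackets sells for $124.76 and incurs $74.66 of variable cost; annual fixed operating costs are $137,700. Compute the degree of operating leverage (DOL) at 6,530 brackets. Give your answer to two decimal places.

1.73

Contribution at this volume is 6,530 × $50.10 = $327,153.00.
Subtracting fixed costs: EBIT = $327,153.00 − $137,700 = $189,453.00.
So DOL = total CM / EBIT = $327,153.00 / $189,453.00 = 1.7268.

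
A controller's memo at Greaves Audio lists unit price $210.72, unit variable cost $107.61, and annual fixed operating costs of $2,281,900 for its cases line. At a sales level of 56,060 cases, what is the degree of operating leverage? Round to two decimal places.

1.65

Contribution at this volume is 56,060 × $103.11 = $5,780,346.60.
EBIT = $5,780,346.60 − $2,281,900 = $3,498,446.60.
So DOL = total CM / EBIT = $5,780,346.60 / $3,498,446.60 = 1.6523.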